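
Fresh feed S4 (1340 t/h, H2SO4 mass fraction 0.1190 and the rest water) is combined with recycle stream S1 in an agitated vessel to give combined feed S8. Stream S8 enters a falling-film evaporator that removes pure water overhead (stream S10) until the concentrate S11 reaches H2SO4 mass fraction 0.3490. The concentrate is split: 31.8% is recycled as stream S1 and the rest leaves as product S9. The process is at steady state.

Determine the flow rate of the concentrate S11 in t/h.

669.9 t/h

Overall H2SO4 balance (none leaves overhead): H2SO4 in fresh feed = H2SO4 in product, i.e. 1340×0.119 = (1−0.318)·S11·0.349.
S11 = 159.46/(0.349×0.682) = 669.95 t/h.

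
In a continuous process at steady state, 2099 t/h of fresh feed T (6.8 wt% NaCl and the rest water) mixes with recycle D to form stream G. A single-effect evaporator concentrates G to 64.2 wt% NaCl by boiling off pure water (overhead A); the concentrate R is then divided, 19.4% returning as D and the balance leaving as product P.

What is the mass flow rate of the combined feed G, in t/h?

2153 t/h

Overall NaCl balance (none leaves overhead): NaCl in fresh feed = NaCl in product, i.e. 2099×0.068 = (1−0.194)·R·0.642.
R = 142.73/(0.642×0.806) = 275.84 t/h.
Recycle D = 0.194×275.84 = 53.512 t/h.
Combined feed G = 2099 + 53.512 = 2152.5 t/h.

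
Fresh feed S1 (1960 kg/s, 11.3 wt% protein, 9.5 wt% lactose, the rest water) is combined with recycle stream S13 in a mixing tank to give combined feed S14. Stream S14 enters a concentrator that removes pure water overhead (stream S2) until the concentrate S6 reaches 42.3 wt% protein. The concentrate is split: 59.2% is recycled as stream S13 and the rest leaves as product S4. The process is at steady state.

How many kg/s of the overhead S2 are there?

1436 kg/s

Overall protein balance (none leaves overhead): protein in fresh feed = protein in product, i.e. 1960×0.113 = (1−0.592)·S6·0.423.
S6 = 221.48/(0.423×0.408) = 1283.3 kg/s.
Recycle S13 = 0.592×1283.3 = 759.72 kg/s.
Combined feed S14 = 1960 + 759.72 = 2719.7 kg/s.
Overhead S2 = S14 − S6 = 2719.7 − 1283.3 = 1436.4 kg/s.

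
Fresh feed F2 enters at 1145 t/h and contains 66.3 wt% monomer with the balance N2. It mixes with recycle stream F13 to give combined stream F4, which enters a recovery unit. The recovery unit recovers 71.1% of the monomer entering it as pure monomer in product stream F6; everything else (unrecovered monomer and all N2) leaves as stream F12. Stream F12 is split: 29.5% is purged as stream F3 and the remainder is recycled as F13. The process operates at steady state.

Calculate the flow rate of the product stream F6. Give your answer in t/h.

monomer in F4: m_A = 1145×0.663 + (1−0.295)·(1−0.711)·m_A, so m_A = 759.13/0.7963 = 953.38 t/h.
Product F6 = 0.711×953.38 = 677.85 t/h.

677.9 t/h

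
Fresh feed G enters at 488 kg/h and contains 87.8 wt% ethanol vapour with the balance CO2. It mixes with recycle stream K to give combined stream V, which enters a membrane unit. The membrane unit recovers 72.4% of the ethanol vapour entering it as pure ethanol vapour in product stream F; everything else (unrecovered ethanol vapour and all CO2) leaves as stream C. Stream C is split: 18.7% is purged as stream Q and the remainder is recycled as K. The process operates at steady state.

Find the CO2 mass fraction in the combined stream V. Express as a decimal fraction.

CO2 enters only via G and leaves only via the purge: 488×0.122 = 0.187×(CO2 in C), and the membrane unit passes all CO2, so CO2 in V = CO2 in C = 318.37 kg/h.
ethanol vapour in V: m_A = 488×0.878 + (1−0.187)·(1−0.724)·m_A, so m_A = 428.46/0.7756 = 552.42 kg/h.
V = 552.42 + 318.37 = 870.79 kg/h.
CO2 fraction in V = 318.37/870.79 = 0.366.

0.366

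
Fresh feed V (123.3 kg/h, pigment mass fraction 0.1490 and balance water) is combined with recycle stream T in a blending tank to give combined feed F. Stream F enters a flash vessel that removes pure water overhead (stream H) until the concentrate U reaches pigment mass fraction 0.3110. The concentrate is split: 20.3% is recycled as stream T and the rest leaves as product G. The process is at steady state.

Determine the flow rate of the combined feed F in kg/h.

Overall pigment balance (none leaves overhead): pigment in fresh feed = pigment in product, i.e. 123.3×0.149 = (1−0.203)·U·0.311.
U = 18.372/(0.311×0.797) = 74.119 kg/h.
Recycle T = 0.203×74.119 = 15.046 kg/h.
Combined feed F = 123.3 + 15.046 = 138.35 kg/h.

138.3 kg/h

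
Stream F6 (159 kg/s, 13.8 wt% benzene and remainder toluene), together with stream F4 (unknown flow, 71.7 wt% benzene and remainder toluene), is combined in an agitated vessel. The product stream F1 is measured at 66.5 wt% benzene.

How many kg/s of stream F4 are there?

Let F4 be the unknown flow. Total out = 159 + F4.
benzene balance: 21.942 + 0.717·F4 = 0.665·(159 + F4)
(0.717 − 0.665)·F4 = 0.665×159 − 21.942 = 83.793
F4 = 83.793 / 0.052 = 1611.4 kg/s

1611 kg/s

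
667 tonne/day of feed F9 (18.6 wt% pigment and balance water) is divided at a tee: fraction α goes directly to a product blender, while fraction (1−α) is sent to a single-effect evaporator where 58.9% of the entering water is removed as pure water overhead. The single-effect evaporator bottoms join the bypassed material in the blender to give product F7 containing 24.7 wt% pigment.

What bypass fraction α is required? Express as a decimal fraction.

All 667×0.186 = 124.06 tonne/day of pigment reaches F7, so F7 = 124.06/0.247 = 502.28 tonne/day and vapour = 164.72 tonne/day.
The evaporator receives (1−α)·667 of feed at 0.814 water and removes 0.589 of that water:
0.589×0.814×(1−α)×667 = 164.72
(1−α) = 164.72/319.79 = 0.5151;  α = 0.4849.

0.485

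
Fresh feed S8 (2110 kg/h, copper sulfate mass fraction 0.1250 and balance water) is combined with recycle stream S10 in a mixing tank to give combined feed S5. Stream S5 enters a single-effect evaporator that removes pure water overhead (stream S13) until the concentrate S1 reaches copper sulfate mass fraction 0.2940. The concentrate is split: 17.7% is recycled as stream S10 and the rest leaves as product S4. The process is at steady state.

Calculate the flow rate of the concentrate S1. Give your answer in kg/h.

Overall copper sulfate balance (none leaves overhead): copper sulfate in fresh feed = copper sulfate in product, i.e. 2110×0.125 = (1−0.177)·S1·0.294.
S1 = 263.75/(0.294×0.823) = 1090 kg/h.

1090 kg/h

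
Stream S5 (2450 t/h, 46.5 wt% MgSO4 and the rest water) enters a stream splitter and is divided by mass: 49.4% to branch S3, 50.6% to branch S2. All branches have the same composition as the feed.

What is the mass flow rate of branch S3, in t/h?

Branch S3 flow = 0.494×2450 = 1210.3 t/h.

1210 t/h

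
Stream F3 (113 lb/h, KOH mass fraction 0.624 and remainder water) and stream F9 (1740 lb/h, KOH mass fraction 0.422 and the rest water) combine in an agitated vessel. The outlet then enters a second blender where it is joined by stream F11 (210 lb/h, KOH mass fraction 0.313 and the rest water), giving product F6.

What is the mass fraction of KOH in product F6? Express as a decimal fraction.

0.422

Overall, product flow = 2063 lb/h.
KOH in = 113×0.624 + 1740×0.422 + 210×0.313 = 870.52 lb/h.
KOH fraction in F6 = 0.422.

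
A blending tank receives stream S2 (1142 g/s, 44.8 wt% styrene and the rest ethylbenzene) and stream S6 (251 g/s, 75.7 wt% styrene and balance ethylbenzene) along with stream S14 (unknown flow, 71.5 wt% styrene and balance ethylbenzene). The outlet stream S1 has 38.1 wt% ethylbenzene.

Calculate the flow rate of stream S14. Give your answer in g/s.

1673 g/s

Let S14 be the unknown flow. Total out = 1393 + S14.
ethylbenzene balance: 691.38 + 0.285·S14 = 0.381·(1393 + S14)
(0.285 − 0.381)·S14 = 0.381×1393 − 691.38 = -160.64
S14 = -160.64 / -0.096 = 1673.4 g/s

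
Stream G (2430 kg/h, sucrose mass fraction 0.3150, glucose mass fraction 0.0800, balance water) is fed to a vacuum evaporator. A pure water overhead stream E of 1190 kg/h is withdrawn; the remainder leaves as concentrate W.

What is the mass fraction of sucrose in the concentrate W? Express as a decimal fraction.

0.6173

sucrose is not removed: 2430×0.315 = 765.45 kg/h of sucrose enters W.
Concentrate = 2430 − 1190 = 1240 kg/h.
Mass fraction = 765.45/1240 = 0.6173.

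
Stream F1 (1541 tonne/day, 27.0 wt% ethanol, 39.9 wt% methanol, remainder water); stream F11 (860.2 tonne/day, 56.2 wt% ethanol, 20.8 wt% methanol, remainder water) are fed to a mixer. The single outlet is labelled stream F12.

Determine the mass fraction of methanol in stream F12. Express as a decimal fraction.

0.3306

Total flow out = 1541 + 860.2 = 2401.2 tonne/day.
methanol in = 1541×0.399 + 860.2×0.208 = 793.78 tonne/day.
methanol mass fraction in F12 = 793.78/2401.2 = 0.3306.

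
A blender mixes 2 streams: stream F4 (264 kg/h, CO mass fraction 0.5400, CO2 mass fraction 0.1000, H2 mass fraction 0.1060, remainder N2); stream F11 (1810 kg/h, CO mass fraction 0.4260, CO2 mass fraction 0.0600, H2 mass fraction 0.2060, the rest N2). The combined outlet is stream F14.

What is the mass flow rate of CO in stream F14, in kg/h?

913.6 kg/h

CO out = CO in = 264×0.540 + 1810×0.426 = 913.62 kg/h.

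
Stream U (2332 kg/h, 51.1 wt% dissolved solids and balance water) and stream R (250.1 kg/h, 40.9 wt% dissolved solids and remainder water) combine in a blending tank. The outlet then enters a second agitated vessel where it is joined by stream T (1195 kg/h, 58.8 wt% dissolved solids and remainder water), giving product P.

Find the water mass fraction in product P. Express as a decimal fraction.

Overall, product flow = 3777.1 kg/h.
water in = 2332×0.489 + 250.1×0.591 + 1195×0.412 = 1780.5 kg/h.
water fraction in P = 0.4714.

0.4714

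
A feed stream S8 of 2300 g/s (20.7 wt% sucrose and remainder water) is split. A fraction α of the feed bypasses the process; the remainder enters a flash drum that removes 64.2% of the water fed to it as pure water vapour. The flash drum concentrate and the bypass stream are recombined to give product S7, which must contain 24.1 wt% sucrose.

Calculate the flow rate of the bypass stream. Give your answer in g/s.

1663 g/s

All 2300×0.207 = 476.1 g/s of sucrose reaches S7, so S7 = 476.1/0.241 = 1975.5 g/s and vapour = 324.48 g/s.
The evaporator receives (1−α)·2300 of feed at 0.793 water and removes 0.642 of that water:
0.642×0.793×(1−α)×2300 = 324.48
(1−α) = 324.48/1170.9 = 0.2771;  α = 0.7229.
Bypass flow = 0.7229×2300 = 1662.6 g/s.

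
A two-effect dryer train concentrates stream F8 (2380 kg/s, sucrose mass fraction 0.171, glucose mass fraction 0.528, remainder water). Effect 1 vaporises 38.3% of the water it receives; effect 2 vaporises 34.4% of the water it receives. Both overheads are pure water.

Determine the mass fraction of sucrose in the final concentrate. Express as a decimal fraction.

0.208

water in feed = 2380×0.301 = 716.38 kg/s.
After stage 1: water left = (1−0.383)×716.38 = 442.01; stream total = 2105.6 kg/s.
After stage 2: water left = (1−0.344)×442.01 = 289.96; final concentrate = 1953.6 kg/s.
sucrose fraction = 406.98/1953.6 = 0.208.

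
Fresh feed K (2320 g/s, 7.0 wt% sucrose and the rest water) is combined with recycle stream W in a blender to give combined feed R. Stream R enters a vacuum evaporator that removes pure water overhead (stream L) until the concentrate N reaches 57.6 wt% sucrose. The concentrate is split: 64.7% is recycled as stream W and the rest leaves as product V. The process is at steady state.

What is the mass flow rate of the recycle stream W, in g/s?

516.8 g/s

Overall sucrose balance (none leaves overhead): sucrose in fresh feed = sucrose in product, i.e. 2320×0.070 = (1−0.647)·N·0.576.
N = 162.4/(0.576×0.353) = 798.71 g/s.
Recycle W = 0.647×798.71 = 516.77 g/s.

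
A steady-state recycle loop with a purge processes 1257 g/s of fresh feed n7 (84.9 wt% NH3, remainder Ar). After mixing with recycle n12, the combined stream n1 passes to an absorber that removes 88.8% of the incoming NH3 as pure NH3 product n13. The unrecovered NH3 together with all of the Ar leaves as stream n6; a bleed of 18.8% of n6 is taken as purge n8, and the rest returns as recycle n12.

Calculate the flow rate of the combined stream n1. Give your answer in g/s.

2184 g/s

Ar enters only via n7 and leaves only via the purge: 1257×0.151 = 0.188×(Ar in n6), and the absorber passes all Ar, so Ar in n1 = Ar in n6 = 1009.6 g/s.
NH3 in n1: m_A = 1257×0.849 + (1−0.188)·(1−0.888)·m_A, so m_A = 1067.2/0.9091 = 1174 g/s.
n1 = 1174 + 1009.6 = 2183.6 g/s.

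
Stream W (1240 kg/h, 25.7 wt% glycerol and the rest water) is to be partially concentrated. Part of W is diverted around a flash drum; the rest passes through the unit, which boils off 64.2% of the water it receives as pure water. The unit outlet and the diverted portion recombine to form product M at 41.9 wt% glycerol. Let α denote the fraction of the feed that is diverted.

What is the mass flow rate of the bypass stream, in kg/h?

234.9 kg/h

All 1240×0.257 = 318.68 kg/h of glycerol reaches M, so M = 318.68/0.419 = 760.57 kg/h and vapour = 479.43 kg/h.
The evaporator receives (1−α)·1240 of feed at 0.743 water and removes 0.642 of that water:
0.642×0.743×(1−α)×1240 = 479.43
(1−α) = 479.43/591.49 = 0.8105;  α = 0.1895.
Bypass flow = 0.1895×1240 = 234.92 kg/h.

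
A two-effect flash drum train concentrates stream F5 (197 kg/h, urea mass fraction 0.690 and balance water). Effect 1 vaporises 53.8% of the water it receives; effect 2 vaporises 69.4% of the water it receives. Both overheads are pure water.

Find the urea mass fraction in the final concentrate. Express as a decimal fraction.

water in feed = 197×0.310 = 61.07 kg/h.
After stage 1: water left = (1−0.538)×61.07 = 28.214; stream total = 164.14 kg/h.
After stage 2: water left = (1−0.694)×28.214 = 8.6336; final concentrate = 144.56 kg/h.
urea fraction = 135.93/144.56 = 0.940.

0.940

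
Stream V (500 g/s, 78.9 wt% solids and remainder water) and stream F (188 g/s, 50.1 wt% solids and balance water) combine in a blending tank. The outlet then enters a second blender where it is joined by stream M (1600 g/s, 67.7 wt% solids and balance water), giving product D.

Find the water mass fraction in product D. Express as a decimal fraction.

0.3130

Overall, product flow = 2288 g/s.
water in = 500×0.211 + 188×0.499 + 1600×0.323 = 716.11 g/s.
water fraction in D = 0.3130.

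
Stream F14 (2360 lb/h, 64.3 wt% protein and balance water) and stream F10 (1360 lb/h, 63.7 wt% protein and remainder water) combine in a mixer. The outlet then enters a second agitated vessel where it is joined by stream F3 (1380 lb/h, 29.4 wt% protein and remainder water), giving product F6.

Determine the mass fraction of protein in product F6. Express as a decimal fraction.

0.5470

Overall, product flow = 5100 lb/h.
protein in = 2360×0.643 + 1360×0.637 + 1380×0.294 = 2789.5 lb/h.
protein fraction in F6 = 0.5470.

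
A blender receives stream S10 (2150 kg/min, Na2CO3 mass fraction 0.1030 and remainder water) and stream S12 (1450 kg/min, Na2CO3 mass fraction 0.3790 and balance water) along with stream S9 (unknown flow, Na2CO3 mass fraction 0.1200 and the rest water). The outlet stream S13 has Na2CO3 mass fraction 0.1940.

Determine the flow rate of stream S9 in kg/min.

Let S9 be the unknown flow. Total out = 3600 + S9.
Na2CO3 balance: 771 + 0.120·S9 = 0.194·(3600 + S9)
(0.120 − 0.194)·S9 = 0.194×3600 − 771 = -72.6
S9 = -72.6 / -0.074 = 981.08 kg/min

981.1 kg/min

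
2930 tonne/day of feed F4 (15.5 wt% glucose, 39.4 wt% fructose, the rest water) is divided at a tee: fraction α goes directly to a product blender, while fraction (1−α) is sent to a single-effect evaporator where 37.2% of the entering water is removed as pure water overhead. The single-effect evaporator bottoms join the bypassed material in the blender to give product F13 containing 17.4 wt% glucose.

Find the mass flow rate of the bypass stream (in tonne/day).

1023 tonne/day

All 2930×0.155 = 454.15 tonne/day of glucose reaches F13, so F13 = 454.15/0.174 = 2610.1 tonne/day and vapour = 319.94 tonne/day.
The evaporator receives (1−α)·2930 of feed at 0.451 water and removes 0.372 of that water:
0.372×0.451×(1−α)×2930 = 319.94
(1−α) = 319.94/491.57 = 0.6509;  α = 0.3491.
Bypass flow = 0.3491×2930 = 1023 tonne/day.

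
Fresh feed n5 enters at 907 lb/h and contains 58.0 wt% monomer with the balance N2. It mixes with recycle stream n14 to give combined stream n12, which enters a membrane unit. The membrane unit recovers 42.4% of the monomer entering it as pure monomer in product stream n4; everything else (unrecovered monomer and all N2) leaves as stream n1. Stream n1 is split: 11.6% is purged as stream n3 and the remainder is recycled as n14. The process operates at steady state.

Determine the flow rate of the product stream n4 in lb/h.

454.4 lb/h

monomer in n12: m_A = 907×0.580 + (1−0.116)·(1−0.424)·m_A, so m_A = 526.06/0.4908 = 1071.8 lb/h.
Product n4 = 0.424×1071.8 = 454.45 lb/h.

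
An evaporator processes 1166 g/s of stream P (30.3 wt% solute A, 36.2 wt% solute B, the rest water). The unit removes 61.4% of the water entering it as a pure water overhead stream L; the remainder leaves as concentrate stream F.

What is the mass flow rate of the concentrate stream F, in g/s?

926.2 g/s

water entering = 1166×0.335 = 390.61 g/s; overhead removed = 0.614×390.61 = 239.83 g/s.
Concentrate = 1166 − 239.83 = 926.17 g/s.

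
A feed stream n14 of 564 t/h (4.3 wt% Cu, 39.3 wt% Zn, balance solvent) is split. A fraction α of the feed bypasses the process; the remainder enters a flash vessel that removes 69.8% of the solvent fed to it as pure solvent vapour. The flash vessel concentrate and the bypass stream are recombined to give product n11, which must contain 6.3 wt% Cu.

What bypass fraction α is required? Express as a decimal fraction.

0.194

All 564×0.043 = 24.252 t/h of Cu reaches n11, so n11 = 24.252/0.063 = 384.95 t/h and vapour = 179.05 t/h.
The evaporator receives (1−α)·564 of feed at 0.564 solvent and removes 0.698 of that solvent:
0.698×0.564×(1−α)×564 = 179.05
(1−α) = 179.05/222.03 = 0.8064;  α = 0.1936.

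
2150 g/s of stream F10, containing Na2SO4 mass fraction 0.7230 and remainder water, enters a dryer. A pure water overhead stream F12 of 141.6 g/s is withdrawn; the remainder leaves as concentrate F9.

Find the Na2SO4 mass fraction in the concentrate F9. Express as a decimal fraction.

0.7740

Na2SO4 is not removed: 2150×0.723 = 1554.5 g/s of Na2SO4 enters F9.
Concentrate = 2150 − 141.6 = 2008.4 g/s.
Mass fraction = 1554.5/2008.4 = 0.7740.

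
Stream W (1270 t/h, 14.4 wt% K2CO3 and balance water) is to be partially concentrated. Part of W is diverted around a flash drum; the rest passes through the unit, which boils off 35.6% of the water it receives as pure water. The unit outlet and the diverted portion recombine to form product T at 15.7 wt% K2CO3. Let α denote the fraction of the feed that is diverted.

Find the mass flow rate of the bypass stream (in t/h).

All 1270×0.144 = 182.88 t/h of K2CO3 reaches T, so T = 182.88/0.157 = 1164.8 t/h and vapour = 105.16 t/h.
The evaporator receives (1−α)·1270 of feed at 0.856 water and removes 0.356 of that water:
0.356×0.856×(1−α)×1270 = 105.16
(1−α) = 105.16/387.01 = 0.2717;  α = 0.7283.
Bypass flow = 0.7283×1270 = 924.92 t/h.

924.9 t/h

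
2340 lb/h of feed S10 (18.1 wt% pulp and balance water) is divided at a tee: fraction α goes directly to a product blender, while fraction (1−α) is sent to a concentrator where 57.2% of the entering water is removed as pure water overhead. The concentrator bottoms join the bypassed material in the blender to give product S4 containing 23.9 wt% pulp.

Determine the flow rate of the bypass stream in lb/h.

1128 lb/h

All 2340×0.181 = 423.54 lb/h of pulp reaches S4, so S4 = 423.54/0.239 = 1772.1 lb/h and vapour = 567.87 lb/h.
The evaporator receives (1−α)·2340 of feed at 0.819 water and removes 0.572 of that water:
0.572×0.819×(1−α)×2340 = 567.87
(1−α) = 567.87/1096.2 = 0.5180;  α = 0.4820.
Bypass flow = 0.4820×2340 = 1127.8 lb/h.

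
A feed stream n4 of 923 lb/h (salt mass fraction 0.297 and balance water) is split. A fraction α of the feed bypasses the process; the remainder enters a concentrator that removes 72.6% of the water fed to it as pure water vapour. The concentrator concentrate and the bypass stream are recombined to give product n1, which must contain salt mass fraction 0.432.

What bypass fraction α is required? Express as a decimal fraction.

All 923×0.297 = 274.13 lb/h of salt reaches n1, so n1 = 274.13/0.432 = 634.56 lb/h and vapour = 288.44 lb/h.
The evaporator receives (1−α)·923 of feed at 0.703 water and removes 0.726 of that water:
0.726×0.703×(1−α)×923 = 288.44
(1−α) = 288.44/471.08 = 0.6123;  α = 0.3877.

0.388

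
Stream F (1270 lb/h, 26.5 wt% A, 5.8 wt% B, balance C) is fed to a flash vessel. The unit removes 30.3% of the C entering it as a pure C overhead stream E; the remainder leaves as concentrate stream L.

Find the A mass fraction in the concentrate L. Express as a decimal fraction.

0.3334

A is not removed: 1270×0.265 = 336.55 lb/h of A enters L.
C entering = 1270×0.677 = 859.79 lb/h; overhead removed = 0.303×859.79 = 260.52 lb/h.
Concentrate = 1270 − 260.52 = 1009.5 lb/h.
Mass fraction = 336.55/1009.5 = 0.3334.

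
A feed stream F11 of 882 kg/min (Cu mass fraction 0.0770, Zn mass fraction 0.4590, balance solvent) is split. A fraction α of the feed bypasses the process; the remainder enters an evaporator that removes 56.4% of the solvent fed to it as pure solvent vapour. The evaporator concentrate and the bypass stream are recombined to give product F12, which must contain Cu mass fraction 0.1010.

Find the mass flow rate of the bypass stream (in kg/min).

All 882×0.077 = 67.914 kg/min of Cu reaches F12, so F12 = 67.914/0.101 = 672.42 kg/min and vapour = 209.58 kg/min.
The evaporator receives (1−α)·882 of feed at 0.464 solvent and removes 0.564 of that solvent:
0.564×0.464×(1−α)×882 = 209.58
(1−α) = 209.58/230.82 = 0.9080;  α = 0.0920.
Bypass flow = 0.0920×882 = 81.131 kg/min.

81.13 kg/min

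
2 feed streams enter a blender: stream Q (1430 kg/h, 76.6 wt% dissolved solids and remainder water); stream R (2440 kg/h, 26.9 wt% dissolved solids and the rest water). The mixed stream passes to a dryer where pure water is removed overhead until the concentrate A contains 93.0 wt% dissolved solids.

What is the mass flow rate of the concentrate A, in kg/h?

dissolved solids entering = 1430×0.766 + 2440×0.269 = 1751.7 kg/h.
All dissolved solids reports to A, so A = 1751.7/0.930 = 1883.6 kg/h.

1884 kg/h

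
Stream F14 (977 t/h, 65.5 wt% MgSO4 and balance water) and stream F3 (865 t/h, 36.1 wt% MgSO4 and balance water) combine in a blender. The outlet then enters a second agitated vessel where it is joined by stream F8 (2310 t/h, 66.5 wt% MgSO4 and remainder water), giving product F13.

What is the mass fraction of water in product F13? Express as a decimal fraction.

Overall, product flow = 4152 t/h.
water in = 977×0.345 + 865×0.639 + 2310×0.335 = 1663.7 t/h.
water fraction in F13 = 0.401.

0.401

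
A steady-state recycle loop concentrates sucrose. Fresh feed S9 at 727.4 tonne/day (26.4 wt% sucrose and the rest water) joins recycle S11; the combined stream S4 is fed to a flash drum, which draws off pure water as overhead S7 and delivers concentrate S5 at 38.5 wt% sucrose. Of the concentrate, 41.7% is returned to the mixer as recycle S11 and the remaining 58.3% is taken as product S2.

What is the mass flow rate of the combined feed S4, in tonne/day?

Overall sucrose balance (none leaves overhead): sucrose in fresh feed = sucrose in product, i.e. 727.4×0.264 = (1−0.417)·S5·0.385.
S5 = 192.03/(0.385×0.583) = 855.56 tonne/day.
Recycle S11 = 0.417×855.56 = 356.77 tonne/day.
Combined feed S4 = 727.4 + 356.77 = 1084.2 tonne/day.

1084 tonne/day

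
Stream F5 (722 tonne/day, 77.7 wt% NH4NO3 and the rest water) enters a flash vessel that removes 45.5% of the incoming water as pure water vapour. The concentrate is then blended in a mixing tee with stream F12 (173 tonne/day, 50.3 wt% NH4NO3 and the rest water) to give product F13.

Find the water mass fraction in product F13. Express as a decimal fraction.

Vapour removed = 0.455×0.223×722 = 73.258 tonne/day; concentrate = 648.74 tonne/day.
water reaching the mixer = 87.748 (from concentrate) + 173×0.497 = 173.73 tonne/day.
Product flow = 648.74 + 173 = 821.74 tonne/day; water fraction = 0.2114.

0.2114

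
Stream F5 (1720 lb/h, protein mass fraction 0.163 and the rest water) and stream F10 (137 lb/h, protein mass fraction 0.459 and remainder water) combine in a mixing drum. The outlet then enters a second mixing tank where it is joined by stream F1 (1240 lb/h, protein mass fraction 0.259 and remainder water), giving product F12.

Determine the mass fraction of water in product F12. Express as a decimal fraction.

0.785

Overall, product flow = 3097 lb/h.
water in = 1720×0.837 + 137×0.541 + 1240×0.741 = 2432.6 lb/h.
water fraction in F12 = 0.785.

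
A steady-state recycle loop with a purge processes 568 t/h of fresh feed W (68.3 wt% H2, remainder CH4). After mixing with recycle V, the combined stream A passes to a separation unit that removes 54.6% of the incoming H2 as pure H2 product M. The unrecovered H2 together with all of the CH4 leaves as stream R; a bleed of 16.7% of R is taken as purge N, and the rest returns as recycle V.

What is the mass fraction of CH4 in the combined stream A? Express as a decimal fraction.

CH4 enters only via W and leaves only via the purge: 568×0.317 = 0.167×(CH4 in R), and the separation unit passes all CH4, so CH4 in A = CH4 in R = 1078.2 t/h.
H2 in A: m_A = 568×0.683 + (1−0.167)·(1−0.546)·m_A, so m_A = 387.94/0.6218 = 623.89 t/h.
A = 623.89 + 1078.2 = 1702.1 t/h.
CH4 fraction in A = 1078.2/1702.1 = 0.633.

0.633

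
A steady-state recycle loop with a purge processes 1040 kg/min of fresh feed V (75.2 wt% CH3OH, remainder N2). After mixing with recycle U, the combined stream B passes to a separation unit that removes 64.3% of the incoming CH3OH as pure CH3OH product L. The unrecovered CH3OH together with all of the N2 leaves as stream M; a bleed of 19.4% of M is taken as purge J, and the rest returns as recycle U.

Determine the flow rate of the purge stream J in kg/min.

N2 enters only via V and leaves only via the purge: 1040×0.248 = 0.194×(N2 in M), and the separation unit passes all N2, so N2 in B = N2 in M = 1329.5 kg/min.
CH3OH in B: m_A = 1040×0.752 + (1−0.194)·(1−0.643)·m_A, so m_A = 782.08/0.7123 = 1098 kg/min.
M = (1−0.643)×1098 + 1329.5 = 1721.5 kg/min.
Purge J = 0.194×1721.5 = 333.97 kg/min.

334 kg/min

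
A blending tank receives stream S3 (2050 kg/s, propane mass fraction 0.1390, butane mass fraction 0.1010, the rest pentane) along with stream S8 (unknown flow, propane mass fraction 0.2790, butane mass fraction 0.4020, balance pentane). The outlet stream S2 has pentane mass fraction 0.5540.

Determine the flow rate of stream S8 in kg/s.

1797 kg/s

Let S8 be the unknown flow. Total out = 2050 + S8.
pentane balance: 1558 + 0.319·S8 = 0.554·(2050 + S8)
(0.319 − 0.554)·S8 = 0.554×2050 − 1558 = -422.3
S8 = -422.3 / -0.235 = 1797 kg/s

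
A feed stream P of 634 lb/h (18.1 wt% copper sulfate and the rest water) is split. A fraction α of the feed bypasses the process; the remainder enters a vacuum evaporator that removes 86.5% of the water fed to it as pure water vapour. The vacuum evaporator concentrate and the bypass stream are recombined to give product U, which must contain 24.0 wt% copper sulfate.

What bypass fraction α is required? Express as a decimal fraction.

0.653

All 634×0.181 = 114.75 lb/h of copper sulfate reaches U, so U = 114.75/0.240 = 478.14 lb/h and vapour = 155.86 lb/h.
The evaporator receives (1−α)·634 of feed at 0.819 water and removes 0.865 of that water:
0.865×0.819×(1−α)×634 = 155.86
(1−α) = 155.86/449.15 = 0.3470;  α = 0.6530.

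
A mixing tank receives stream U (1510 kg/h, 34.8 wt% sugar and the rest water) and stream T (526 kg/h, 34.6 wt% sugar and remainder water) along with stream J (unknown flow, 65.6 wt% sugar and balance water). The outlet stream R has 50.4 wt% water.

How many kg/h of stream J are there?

Let J be the unknown flow. Total out = 2036 + J.
water balance: 1328.5 + 0.344·J = 0.504·(2036 + J)
(0.344 − 0.504)·J = 0.504×2036 − 1328.5 = -302.38
J = -302.38 / -0.160 = 1889.9 kg/h

1890 kg/h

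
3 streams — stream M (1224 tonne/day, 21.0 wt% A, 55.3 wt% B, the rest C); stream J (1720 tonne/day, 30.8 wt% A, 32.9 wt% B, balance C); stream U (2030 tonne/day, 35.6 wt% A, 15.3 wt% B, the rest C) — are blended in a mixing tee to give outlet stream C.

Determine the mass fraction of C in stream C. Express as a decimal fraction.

0.384

Total flow out = 1224 + 1720 + 2030 = 4974 tonne/day.
C in = 1224×0.237 + 1720×0.363 + 2030×0.491 = 1911.2 tonne/day.
C mass fraction in C = 1911.2/4974 = 0.384.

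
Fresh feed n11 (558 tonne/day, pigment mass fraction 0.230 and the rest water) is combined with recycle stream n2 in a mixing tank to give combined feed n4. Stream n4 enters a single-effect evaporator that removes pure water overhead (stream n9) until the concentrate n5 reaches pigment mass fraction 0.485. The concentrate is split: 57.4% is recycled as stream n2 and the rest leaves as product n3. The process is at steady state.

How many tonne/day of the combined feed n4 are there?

914.6 tonne/day

Overall pigment balance (none leaves overhead): pigment in fresh feed = pigment in product, i.e. 558×0.230 = (1−0.574)·n5·0.485.
n5 = 128.34/(0.485×0.426) = 621.17 tonne/day.
Recycle n2 = 0.574×621.17 = 356.55 tonne/day.
Combined feed n4 = 558 + 356.55 = 914.55 tonne/day.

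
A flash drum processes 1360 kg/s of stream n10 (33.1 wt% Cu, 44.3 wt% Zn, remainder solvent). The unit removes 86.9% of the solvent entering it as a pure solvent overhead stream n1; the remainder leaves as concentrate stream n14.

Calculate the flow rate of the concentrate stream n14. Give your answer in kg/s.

solvent entering = 1360×0.226 = 307.36 kg/s; overhead removed = 0.869×307.36 = 267.1 kg/s.
Concentrate = 1360 − 267.1 = 1092.9 kg/s.

1093 kg/s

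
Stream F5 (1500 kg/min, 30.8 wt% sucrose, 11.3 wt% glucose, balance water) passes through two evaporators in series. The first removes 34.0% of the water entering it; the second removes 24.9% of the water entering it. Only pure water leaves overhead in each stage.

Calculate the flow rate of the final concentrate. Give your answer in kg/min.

water in feed = 1500×0.579 = 868.5 kg/min.
After stage 1: water left = (1−0.340)×868.5 = 573.21; stream total = 1204.7 kg/min.
After stage 2: water left = (1−0.249)×573.21 = 430.48; final concentrate = 1062 kg/min.

1062 kg/min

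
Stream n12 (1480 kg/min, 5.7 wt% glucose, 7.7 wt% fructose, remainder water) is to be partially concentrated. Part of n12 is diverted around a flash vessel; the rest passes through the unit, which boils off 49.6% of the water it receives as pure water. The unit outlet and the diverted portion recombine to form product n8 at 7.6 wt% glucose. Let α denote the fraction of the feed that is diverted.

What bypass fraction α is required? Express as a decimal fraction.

0.418

All 1480×0.057 = 84.36 kg/min of glucose reaches n8, so n8 = 84.36/0.076 = 1110 kg/min and vapour = 370 kg/min.
The evaporator receives (1−α)·1480 of feed at 0.866 water and removes 0.496 of that water:
0.496×0.866×(1−α)×1480 = 370
(1−α) = 370/635.71 = 0.5820;  α = 0.4180.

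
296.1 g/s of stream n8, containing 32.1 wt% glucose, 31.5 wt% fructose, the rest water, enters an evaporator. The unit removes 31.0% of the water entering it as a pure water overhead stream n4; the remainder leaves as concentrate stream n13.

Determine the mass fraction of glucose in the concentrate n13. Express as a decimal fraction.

0.362

glucose is not removed: 296.1×0.321 = 95.048 g/s of glucose enters n13.
water entering = 296.1×0.364 = 107.78 g/s; overhead removed = 0.310×107.78 = 33.412 g/s.
Concentrate = 296.1 − 33.412 = 262.69 g/s.
Mass fraction = 95.048/262.69 = 0.362.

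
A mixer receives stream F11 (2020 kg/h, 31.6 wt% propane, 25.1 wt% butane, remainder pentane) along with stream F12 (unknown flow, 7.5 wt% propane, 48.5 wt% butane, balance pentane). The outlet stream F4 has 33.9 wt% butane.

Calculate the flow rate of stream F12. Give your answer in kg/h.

Let F12 be the unknown flow. Total out = 2020 + F12.
butane balance: 507.02 + 0.485·F12 = 0.339·(2020 + F12)
(0.485 − 0.339)·F12 = 0.339×2020 − 507.02 = 177.76
F12 = 177.76 / 0.146 = 1217.5 kg/h

1218 kg/h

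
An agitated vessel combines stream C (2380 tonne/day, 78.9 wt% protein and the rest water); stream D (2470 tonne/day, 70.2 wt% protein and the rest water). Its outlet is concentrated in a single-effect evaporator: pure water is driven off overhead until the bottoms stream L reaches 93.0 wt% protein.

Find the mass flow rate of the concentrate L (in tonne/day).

protein entering = 2380×0.789 + 2470×0.702 = 3611.8 tonne/day.
All protein reports to L, so L = 3611.8/0.930 = 3883.6 tonne/day.

3884 tonne/day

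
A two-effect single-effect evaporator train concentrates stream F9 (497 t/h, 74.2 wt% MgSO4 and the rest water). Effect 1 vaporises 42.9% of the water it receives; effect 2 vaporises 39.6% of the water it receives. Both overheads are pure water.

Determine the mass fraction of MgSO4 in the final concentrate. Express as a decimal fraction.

0.8929

water in feed = 497×0.258 = 128.23 t/h.
After stage 1: water left = (1−0.429)×128.23 = 73.217; stream total = 441.99 t/h.
After stage 2: water left = (1−0.396)×73.217 = 44.223; final concentrate = 413 t/h.
MgSO4 fraction = 368.77/413 = 0.8929.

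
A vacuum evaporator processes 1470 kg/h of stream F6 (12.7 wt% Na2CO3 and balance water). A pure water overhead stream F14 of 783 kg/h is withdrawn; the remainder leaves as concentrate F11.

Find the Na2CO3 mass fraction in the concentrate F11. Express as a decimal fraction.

0.2717

Na2CO3 is not removed: 1470×0.127 = 186.69 kg/h of Na2CO3 enters F11.
Concentrate = 1470 − 783 = 687 kg/h.
Mass fraction = 186.69/687 = 0.2717.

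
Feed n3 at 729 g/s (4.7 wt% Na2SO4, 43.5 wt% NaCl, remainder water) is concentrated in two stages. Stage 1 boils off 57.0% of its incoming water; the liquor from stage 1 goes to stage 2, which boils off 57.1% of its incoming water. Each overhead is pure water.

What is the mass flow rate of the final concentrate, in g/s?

421 g/s

water in feed = 729×0.518 = 377.62 g/s.
After stage 1: water left = (1−0.570)×377.62 = 162.38; stream total = 513.76 g/s.
After stage 2: water left = (1−0.571)×162.38 = 69.66; final concentrate = 421.04 g/s.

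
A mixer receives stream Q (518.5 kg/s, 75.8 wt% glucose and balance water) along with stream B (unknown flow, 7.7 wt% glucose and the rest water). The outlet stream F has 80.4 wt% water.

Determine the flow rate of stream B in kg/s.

2449 kg/s

Let B be the unknown flow. Total out = 518.5 + B.
water balance: 125.48 + 0.923·B = 0.804·(518.5 + B)
(0.923 − 0.804)·B = 0.804×518.5 − 125.48 = 291.4
B = 291.4 / 0.119 = 2448.7 kg/s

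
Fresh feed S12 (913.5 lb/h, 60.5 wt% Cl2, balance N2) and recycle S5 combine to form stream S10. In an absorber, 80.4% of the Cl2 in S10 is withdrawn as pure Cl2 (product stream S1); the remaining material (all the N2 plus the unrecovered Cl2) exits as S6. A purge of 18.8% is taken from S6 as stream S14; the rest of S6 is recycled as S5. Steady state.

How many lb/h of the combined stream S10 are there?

N2 enters only via S12 and leaves only via the purge: 913.5×0.395 = 0.188×(N2 in S6), and the absorber passes all N2, so N2 in S10 = N2 in S6 = 1919.3 lb/h.
Cl2 in S10: m_A = 913.5×0.605 + (1−0.188)·(1−0.804)·m_A, so m_A = 552.67/0.8408 = 657.27 lb/h.
S10 = 657.27 + 1919.3 = 2576.6 lb/h.

2577 lb/h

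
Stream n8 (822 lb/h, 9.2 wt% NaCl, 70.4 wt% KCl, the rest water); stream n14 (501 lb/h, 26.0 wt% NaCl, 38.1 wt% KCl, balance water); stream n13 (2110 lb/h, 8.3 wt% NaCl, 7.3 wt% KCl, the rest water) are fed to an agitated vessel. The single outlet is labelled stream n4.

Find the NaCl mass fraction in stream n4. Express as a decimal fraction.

Total flow out = 822 + 501 + 2110 = 3433 lb/h.
NaCl in = 822×0.092 + 501×0.260 + 2110×0.083 = 381.01 lb/h.
NaCl mass fraction in n4 = 381.01/3433 = 0.111.

0.111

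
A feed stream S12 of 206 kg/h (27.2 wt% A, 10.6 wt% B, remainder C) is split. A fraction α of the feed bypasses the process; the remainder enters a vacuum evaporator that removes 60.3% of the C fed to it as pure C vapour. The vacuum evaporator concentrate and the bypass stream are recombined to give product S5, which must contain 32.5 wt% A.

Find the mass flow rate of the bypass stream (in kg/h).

All 206×0.272 = 56.032 kg/h of A reaches S5, so S5 = 56.032/0.325 = 172.41 kg/h and vapour = 33.594 kg/h.
The evaporator receives (1−α)·206 of feed at 0.622 C and removes 0.603 of that C:
0.603×0.622×(1−α)×206 = 33.594
(1−α) = 33.594/77.264 = 0.4348;  α = 0.5652.
Bypass flow = 0.5652×206 = 116.43 kg/h.

116.4 kg/h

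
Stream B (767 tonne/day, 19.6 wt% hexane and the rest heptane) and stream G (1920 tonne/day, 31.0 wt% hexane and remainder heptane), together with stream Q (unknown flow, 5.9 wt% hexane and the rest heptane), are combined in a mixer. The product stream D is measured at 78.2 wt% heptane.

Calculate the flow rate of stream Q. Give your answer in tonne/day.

1005 tonne/day

Let Q be the unknown flow. Total out = 2687 + Q.
heptane balance: 1941.5 + 0.941·Q = 0.782·(2687 + Q)
(0.941 − 0.782)·Q = 0.782×2687 − 1941.5 = 159.77
Q = 159.77 / 0.159 = 1004.8 tonne/day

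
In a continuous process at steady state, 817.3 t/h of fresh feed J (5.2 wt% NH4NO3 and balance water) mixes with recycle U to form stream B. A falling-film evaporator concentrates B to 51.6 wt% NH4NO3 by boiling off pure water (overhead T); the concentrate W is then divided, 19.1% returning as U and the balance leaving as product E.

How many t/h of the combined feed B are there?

Overall NH4NO3 balance (none leaves overhead): NH4NO3 in fresh feed = NH4NO3 in product, i.e. 817.3×0.052 = (1−0.191)·W·0.516.
W = 42.5/(0.516×0.809) = 101.81 t/h.
Recycle U = 0.191×101.81 = 19.446 t/h.
Combined feed B = 817.3 + 19.446 = 836.75 t/h.

836.7 t/h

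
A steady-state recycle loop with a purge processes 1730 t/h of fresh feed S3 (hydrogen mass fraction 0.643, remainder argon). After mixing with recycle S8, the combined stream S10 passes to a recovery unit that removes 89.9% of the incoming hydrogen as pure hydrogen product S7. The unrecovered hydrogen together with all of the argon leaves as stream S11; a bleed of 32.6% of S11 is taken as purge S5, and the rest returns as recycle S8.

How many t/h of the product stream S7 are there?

hydrogen in S10: m_A = 1730×0.643 + (1−0.326)·(1−0.899)·m_A, so m_A = 1112.4/0.9319 = 1193.6 t/h.
Product S7 = 0.899×1193.6 = 1073.1 t/h.

1073 t/h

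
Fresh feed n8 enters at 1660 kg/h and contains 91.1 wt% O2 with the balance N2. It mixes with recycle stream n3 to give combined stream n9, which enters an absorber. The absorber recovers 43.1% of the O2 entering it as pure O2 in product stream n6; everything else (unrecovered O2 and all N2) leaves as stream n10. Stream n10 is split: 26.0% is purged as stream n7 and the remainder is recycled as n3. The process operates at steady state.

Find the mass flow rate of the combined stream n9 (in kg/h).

3180 kg/h

N2 enters only via n8 and leaves only via the purge: 1660×0.089 = 0.260×(N2 in n10), and the absorber passes all N2, so N2 in n9 = N2 in n10 = 568.23 kg/h.
O2 in n9: m_A = 1660×0.911 + (1−0.260)·(1−0.431)·m_A, so m_A = 1512.3/0.5789 = 2612.1 kg/h.
n9 = 2612.1 + 568.23 = 3180.3 kg/h.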